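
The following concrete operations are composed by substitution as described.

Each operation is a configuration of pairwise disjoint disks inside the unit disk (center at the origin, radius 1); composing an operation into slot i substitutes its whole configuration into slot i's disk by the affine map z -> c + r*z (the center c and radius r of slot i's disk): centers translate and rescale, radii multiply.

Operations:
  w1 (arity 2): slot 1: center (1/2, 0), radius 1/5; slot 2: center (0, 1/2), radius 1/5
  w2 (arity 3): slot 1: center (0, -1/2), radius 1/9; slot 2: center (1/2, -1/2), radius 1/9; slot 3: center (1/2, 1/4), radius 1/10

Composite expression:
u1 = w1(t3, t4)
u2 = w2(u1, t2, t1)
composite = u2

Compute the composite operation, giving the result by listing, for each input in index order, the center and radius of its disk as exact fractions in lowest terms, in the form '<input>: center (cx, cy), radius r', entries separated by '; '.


Each t-disk chains the slot maps above it in w2; radii multiply.
t3: after 2 affine steps, its disk has center (1/18, -1/2), radius 1/45
t4: after 2 affine steps, its disk has center (0, -4/9), radius 1/45
t2: after 1 affine step, its disk has center (1/2, -1/2), radius 1/9
t1: after 1 affine step, its disk has center (1/2, 1/4), radius 1/10

t1: center (1/2, 1/4), radius 1/10; t2: center (1/2, -1/2), radius 1/9; t3: center (1/18, -1/2), radius 1/45; t4: center (0, -4/9), radius 1/45


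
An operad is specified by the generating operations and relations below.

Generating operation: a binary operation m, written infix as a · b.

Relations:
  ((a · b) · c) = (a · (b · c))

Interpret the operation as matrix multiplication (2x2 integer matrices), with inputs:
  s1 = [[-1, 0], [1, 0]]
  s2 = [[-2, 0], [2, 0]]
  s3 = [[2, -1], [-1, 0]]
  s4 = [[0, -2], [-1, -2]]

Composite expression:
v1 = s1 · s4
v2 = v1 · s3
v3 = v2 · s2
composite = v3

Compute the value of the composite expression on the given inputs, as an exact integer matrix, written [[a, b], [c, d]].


(s1 · s4) = [[0, 2], [0, -2]]
((s1 · s4) · s3) = [[-2, 0], [2, 0]]
(((s1 · s4) · s3) · s2) = [[4, 0], [-4, 0]]

[[4, 0], [-4, 0]]


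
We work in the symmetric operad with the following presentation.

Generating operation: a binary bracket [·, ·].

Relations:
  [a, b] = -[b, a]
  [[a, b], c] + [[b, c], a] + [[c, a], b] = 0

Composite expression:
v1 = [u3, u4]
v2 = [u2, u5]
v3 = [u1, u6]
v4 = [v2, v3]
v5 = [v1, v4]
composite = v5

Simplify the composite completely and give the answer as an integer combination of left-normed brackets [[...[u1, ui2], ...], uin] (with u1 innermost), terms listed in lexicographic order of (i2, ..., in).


Antisymmetry and Jacobi reduce to u1-anchored left-normed brackets.
Composite bracket: [[u3, u4], [[u2, u5], [u1, u6]]]
Applying ab - ba throughout gives 32 signed words (2^5 = 32).
The u1-initial words carry the normal form:
  the word u1u6u2u5u3u4 carries sign +1 and contributes +[[[[[u1, u6], u2], u5], u3], u4]
  the word u1u6u2u5u4u3 carries sign -1 and contributes -[[[[[u1, u6], u2], u5], u4], u3]
  the word u1u6u5u2u3u4 carries sign -1 and contributes -[[[[[u1, u6], u5], u2], u3], u4]
  the word u1u6u5u2u4u3 carries sign +1 and contributes +[[[[[u1, u6], u5], u2], u4], u3]

[[[[[u1, u6], u2], u5], u3], u4] - [[[[[u1, u6], u2], u5], u4], u3] - [[[[[u1, u6], u5], u2], u3], u4] + [[[[[u1, u6], u5], u2], u4], u3]


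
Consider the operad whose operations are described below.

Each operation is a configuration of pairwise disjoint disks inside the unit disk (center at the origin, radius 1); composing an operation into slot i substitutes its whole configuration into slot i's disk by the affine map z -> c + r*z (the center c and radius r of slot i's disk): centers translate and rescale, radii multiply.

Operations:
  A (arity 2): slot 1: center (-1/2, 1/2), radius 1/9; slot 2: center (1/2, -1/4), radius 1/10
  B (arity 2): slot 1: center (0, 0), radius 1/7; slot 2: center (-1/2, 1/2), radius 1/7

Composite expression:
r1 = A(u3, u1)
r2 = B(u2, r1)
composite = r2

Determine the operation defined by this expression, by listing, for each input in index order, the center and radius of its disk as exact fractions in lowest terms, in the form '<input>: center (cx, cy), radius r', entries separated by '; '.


Affine substitution under B: radii multiply and u-centers shift.
u2 passes through 1 substitution, ending at center (0, 0), radius 1/7
u3 passes through 2 substitutions, ending at center (-4/7, 4/7), radius 1/63
u1 passes through 2 substitutions, ending at center (-3/7, 13/28), radius 1/70

u1: center (-3/7, 13/28), radius 1/70; u2: center (0, 0), radius 1/7; u3: center (-4/7, 4/7), radius 1/63


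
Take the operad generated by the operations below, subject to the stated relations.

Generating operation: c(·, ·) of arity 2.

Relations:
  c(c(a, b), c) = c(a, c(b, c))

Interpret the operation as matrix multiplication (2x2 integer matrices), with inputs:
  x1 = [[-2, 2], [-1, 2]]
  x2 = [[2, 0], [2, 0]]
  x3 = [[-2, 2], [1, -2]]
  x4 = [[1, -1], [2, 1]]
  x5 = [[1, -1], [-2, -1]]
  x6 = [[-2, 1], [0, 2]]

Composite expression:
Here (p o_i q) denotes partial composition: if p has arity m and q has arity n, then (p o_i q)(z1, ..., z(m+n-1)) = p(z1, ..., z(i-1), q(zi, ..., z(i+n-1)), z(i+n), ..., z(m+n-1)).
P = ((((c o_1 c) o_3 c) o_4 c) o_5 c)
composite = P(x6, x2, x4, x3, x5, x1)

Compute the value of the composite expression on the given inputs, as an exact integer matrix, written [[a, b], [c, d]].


[[-46, 48], [92, -96]]

c(x6, x2) = [[-2, 0], [4, 0]]
c(x5, x1) = [[-1, 0], [5, -6]]
c(x3, c(x5, x1)) = [[12, -12], [-11, 12]]
c(x4, c(x3, c(x5, x1))) = [[23, -24], [13, -12]]
c(c(x6, x2), c(x4, c(x3, c(x5, x1)))) = [[-46, 48], [92, -96]]


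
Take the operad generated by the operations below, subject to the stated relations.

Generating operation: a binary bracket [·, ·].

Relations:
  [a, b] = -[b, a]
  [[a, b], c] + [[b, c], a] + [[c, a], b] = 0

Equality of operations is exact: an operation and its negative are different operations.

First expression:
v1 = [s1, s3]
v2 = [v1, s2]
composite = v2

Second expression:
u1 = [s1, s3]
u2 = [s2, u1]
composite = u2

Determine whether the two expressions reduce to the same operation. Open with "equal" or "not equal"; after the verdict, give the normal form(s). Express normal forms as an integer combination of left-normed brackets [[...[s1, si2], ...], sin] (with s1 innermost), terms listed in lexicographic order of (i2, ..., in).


not equal — first [[s1, s3], s2], second -[[s1, s3], s2]

The first expression reduces to [[s1, s3], s2]
The second expression reduces to -[[s1, s3], s2]
Distinct normal forms: not equal.


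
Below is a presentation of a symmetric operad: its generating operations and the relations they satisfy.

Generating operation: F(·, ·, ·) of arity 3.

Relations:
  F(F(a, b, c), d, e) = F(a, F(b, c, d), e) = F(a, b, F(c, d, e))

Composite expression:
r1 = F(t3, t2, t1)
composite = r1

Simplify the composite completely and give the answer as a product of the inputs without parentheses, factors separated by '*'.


Key point: F is associative — brackets drop, the t-order remains.
F(t3, t2, t1) spells out as t3 * t2 * t1

t3 * t2 * t1


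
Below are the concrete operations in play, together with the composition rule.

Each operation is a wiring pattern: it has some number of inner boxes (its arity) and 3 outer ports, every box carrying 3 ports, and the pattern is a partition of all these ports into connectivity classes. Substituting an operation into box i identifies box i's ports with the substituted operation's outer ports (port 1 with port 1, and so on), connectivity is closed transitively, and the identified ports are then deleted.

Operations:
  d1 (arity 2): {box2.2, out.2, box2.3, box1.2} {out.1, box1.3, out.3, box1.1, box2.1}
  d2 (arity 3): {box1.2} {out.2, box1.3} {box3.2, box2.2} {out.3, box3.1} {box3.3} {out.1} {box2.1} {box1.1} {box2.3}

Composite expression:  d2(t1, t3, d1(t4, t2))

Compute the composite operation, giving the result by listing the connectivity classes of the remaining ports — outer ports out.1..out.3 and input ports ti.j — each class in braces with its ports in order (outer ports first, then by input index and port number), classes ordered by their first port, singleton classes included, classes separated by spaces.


Two ports join when wires chain via d2-identified ports.
the subtree at d1 composes to {out.1, out.3, t2.1, t4.1, t4.3} {out.2, t2.2, t2.3, t4.2} on (t4, t2); out.j = own outer ports
the subtree at d2 composes to {out.1} {out.2, t1.3} {out.3, t2.1, t4.1, t4.3} {t1.1} {t1.2} {t2.2, t2.3, t3.2, t4.2} {t3.1} {t3.3} on (t1, t3, t4, t2); out.j = own outer ports

{out.1} {out.2, t1.3} {out.3, t2.1, t4.1, t4.3} {t1.1} {t1.2} {t2.2, t2.3, t3.2, t4.2} {t3.1} {t3.3}


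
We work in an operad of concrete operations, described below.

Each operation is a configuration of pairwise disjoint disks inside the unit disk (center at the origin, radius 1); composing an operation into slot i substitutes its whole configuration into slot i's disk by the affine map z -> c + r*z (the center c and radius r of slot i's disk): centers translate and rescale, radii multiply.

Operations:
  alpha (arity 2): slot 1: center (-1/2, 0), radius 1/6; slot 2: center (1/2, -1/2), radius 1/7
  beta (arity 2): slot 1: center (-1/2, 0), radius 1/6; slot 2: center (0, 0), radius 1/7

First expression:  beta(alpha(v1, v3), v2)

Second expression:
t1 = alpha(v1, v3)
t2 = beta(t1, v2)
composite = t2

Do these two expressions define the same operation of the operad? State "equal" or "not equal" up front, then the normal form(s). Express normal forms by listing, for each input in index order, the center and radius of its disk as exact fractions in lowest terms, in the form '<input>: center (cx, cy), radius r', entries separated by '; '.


equal; the common form is v1: center (-7/12, 0), radius 1/36; v2: center (0, 0), radius 1/7; v3: center (-5/12, -1/12), radius 1/42

The first composite normalizes to v1: center (-7/12, 0), radius 1/36; v2: center (0, 0), radius 1/7; v3: center (-5/12, -1/12), radius 1/42
The second composite normalizes to v1: center (-7/12, 0), radius 1/36; v2: center (0, 0), radius 1/7; v3: center (-5/12, -1/12), radius 1/42
Identical normal forms: equal.


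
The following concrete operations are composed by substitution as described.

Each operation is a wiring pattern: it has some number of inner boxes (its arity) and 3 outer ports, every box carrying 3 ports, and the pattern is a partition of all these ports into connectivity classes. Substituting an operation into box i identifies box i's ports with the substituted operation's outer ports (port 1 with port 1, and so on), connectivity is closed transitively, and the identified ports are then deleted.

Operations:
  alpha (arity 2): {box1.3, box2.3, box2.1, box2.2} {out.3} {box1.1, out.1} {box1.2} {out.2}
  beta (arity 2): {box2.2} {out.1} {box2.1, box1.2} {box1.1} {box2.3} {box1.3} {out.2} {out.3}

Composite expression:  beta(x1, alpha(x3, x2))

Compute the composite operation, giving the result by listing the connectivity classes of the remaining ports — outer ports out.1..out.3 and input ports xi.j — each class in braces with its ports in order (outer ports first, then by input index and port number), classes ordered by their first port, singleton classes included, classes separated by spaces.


{out.1} {out.2} {out.3} {x1.1} {x1.2, x3.1} {x1.3} {x2.1, x2.2, x2.3, x3.3} {x3.2}

Connectivity passes through glued beta-boundaries; trace each wire chain.
stage alpha: inputs (x3, x2), connectivity {out.1, x3.1} {out.2} {out.3} {x2.1, x2.2, x2.3, x3.3} {x3.2}, out.j its boundary
stage beta: inputs (x1, x3, x2), connectivity {out.1} {out.2} {out.3} {x1.1} {x1.2, x3.1} {x1.3} {x2.1, x2.2, x2.3, x3.3} {x3.2}, out.j its boundary


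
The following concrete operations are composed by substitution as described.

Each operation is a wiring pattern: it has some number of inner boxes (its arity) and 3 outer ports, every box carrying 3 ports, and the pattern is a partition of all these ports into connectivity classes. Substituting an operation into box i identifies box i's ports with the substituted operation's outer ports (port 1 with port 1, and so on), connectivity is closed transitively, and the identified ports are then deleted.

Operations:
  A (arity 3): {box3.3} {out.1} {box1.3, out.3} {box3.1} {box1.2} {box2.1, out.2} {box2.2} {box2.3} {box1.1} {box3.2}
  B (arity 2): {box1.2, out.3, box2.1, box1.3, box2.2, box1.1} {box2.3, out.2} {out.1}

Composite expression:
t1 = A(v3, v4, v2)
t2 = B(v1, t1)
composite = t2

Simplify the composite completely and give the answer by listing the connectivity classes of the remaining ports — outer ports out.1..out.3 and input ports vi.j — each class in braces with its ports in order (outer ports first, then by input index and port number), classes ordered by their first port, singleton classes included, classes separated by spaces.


After gluing at B, chains via deleted ports link the v-ports.
A over (v3, v4, v2) gives {out.1} {out.2, v4.1} {out.3, v3.3} {v2.1} {v2.2} {v2.3} {v3.1} {v3.2} {v4.2} {v4.3}, out.j being that stage's outer ports
B over (v1, v3, v4, v2) gives {out.1} {out.2, v3.3} {out.3, v1.1, v1.2, v1.3, v4.1} {v2.1} {v2.2} {v2.3} {v3.1} {v3.2} {v4.2} {v4.3}, out.j being that stage's outer ports

{out.1} {out.2, v3.3} {out.3, v1.1, v1.2, v1.3, v4.1} {v2.1} {v2.2} {v2.3} {v3.1} {v3.2} {v4.2} {v4.3}


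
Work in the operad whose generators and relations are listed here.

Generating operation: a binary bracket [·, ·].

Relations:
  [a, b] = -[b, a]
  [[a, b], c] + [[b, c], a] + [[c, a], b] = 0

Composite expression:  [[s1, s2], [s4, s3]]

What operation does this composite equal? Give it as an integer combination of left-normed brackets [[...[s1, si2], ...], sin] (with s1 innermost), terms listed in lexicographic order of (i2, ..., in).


-[[[s1, s2], s3], s4] + [[[s1, s2], s4], s3]

Antisymmetry and Jacobi reduce to s1-anchored left-normed brackets.
Composite bracket: [[s1, s2], [s4, s3]]
Full expansion: 8 signed words from ab - ba (2^3 = 8).
Keep just the words that open with s1:
  from s1s2s3s4, sign -1: term -[[[s1, s2], s3], s4]
  from s1s2s4s3, sign +1: term +[[[s1, s2], s4], s3]


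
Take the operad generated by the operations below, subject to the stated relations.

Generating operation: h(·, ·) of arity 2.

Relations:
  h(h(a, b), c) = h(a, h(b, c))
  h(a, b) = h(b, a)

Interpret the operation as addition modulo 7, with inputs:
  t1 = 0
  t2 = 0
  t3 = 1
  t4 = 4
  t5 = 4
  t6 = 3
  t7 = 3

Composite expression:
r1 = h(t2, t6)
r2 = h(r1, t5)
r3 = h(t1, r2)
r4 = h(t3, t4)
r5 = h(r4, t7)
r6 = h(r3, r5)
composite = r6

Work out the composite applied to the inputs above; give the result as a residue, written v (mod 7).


1 (mod 7)

h(t2, t6) = 3
h(h(t2, t6), t5) = 0
h(t1, h(h(t2, t6), t5)) = 0
h(t3, t4) = 5
h(h(t3, t4), t7) = 1
h(h(t1, h(h(t2, t6), t5)), h(h(t3, t4), t7)) = 1


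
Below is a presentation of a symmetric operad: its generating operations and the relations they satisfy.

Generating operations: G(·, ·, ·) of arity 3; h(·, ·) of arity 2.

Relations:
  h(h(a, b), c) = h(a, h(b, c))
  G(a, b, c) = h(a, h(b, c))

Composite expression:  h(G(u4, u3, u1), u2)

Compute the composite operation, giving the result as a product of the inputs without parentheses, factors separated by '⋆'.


Every regrouping of h is equal, so read the u-inputs in written order.
G(u4, u3, u1) flattens to u4 ⋆ u3 ⋆ u1
h(G(u4, u3, u1), u2) flattens to u4 ⋆ u3 ⋆ u1 ⋆ u2

u4 ⋆ u3 ⋆ u1 ⋆ u2


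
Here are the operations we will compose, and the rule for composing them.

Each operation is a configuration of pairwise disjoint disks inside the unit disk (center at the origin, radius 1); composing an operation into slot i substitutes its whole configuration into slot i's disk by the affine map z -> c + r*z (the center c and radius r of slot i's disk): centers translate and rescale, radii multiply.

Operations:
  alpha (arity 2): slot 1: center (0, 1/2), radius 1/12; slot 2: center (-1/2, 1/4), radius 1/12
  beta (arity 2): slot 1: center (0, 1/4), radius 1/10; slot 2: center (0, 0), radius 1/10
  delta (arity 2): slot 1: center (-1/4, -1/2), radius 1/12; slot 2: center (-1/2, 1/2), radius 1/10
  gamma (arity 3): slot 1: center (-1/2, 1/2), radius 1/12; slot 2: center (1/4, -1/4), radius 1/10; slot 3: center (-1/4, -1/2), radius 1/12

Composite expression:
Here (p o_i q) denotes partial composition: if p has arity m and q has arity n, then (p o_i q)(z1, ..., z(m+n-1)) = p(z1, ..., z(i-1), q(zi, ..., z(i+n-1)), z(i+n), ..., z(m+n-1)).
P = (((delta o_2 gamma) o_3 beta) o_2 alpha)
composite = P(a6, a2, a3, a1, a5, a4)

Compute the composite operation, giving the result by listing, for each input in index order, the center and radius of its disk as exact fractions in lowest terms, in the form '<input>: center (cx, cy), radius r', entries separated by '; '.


Below delta, radii multiply path by path; the a-disk centers shift.
a6: after 1 affine step, its disk has center (-1/4, -1/2), radius 1/12
a2: after 3 affine steps, its disk has center (-11/20, 133/240), radius 1/1440
a3: after 3 affine steps, its disk has center (-133/240, 53/96), radius 1/1440
a1: after 3 affine steps, its disk has center (-19/40, 191/400), radius 1/1000
a5: after 3 affine steps, its disk has center (-19/40, 19/40), radius 1/1000
a4: after 2 affine steps, its disk has center (-21/40, 9/20), radius 1/120

a1: center (-19/40, 191/400), radius 1/1000; a2: center (-11/20, 133/240), radius 1/1440; a3: center (-133/240, 53/96), radius 1/1440; a4: center (-21/40, 9/20), radius 1/120; a5: center (-19/40, 19/40), radius 1/1000; a6: center (-1/4, -1/2), radius 1/12


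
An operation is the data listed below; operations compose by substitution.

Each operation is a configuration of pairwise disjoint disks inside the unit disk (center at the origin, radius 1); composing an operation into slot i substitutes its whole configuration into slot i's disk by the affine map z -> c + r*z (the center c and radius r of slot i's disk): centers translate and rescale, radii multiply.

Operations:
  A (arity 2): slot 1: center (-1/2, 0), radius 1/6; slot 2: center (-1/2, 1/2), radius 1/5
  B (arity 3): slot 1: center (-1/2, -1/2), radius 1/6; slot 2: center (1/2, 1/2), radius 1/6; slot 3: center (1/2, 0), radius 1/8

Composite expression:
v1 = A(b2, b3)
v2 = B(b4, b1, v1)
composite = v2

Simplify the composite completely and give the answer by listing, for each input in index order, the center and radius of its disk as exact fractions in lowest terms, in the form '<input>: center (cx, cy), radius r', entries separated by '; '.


b1: center (1/2, 1/2), radius 1/6; b2: center (7/16, 0), radius 1/48; b3: center (7/16, 1/16), radius 1/40; b4: center (-1/2, -1/2), radius 1/6

Below B, radii multiply path by path; the b-disk centers shift.
input b4: composing its 1 substitution step yields center (-1/2, -1/2), radius 1/6
input b1: composing its 1 substitution step yields center (1/2, 1/2), radius 1/6
input b2: composing its 2 substitution steps yields center (7/16, 0), radius 1/48
input b3: composing its 2 substitution steps yields center (7/16, 1/16), radius 1/40


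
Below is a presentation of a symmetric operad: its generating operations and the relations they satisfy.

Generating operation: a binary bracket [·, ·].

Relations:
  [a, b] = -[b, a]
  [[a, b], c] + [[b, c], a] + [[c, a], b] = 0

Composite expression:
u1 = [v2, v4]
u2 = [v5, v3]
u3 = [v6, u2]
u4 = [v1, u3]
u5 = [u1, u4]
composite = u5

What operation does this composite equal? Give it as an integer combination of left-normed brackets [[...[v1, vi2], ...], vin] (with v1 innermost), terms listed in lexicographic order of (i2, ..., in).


-[[[[[v1, v3], v5], v6], v2], v4] + [[[[[v1, v3], v5], v6], v4], v2] + [[[[[v1, v5], v3], v6], v2], v4] - [[[[[v1, v5], v3], v6], v4], v2] + [[[[[v1, v6], v3], v5], v2], v4] - [[[[[v1, v6], v3], v5], v4], v2] - [[[[[v1, v6], v5], v3], v2], v4] + [[[[[v1, v6], v5], v3], v4], v2]

Skip Jacobi rewriting: expand, keep v1-initial words, read off terms.
Composite bracket: [[v2, v4], [v1, [v6, [v5, v3]]]]
The bracket unfolds into 32 signed words via [a, b] = ab - ba (2^5 = 32).
Only words starting with v1 matter:
  word v1v3v5v6v2v4 has sign -1, contributing -[[[[[v1, v3], v5], v6], v2], v4]
  word v1v3v5v6v4v2 has sign +1, contributing +[[[[[v1, v3], v5], v6], v4], v2]
  word v1v5v3v6v2v4 has sign +1, contributing +[[[[[v1, v5], v3], v6], v2], v4]
  word v1v5v3v6v4v2 has sign -1, contributing -[[[[[v1, v5], v3], v6], v4], v2]
  word v1v6v3v5v2v4 has sign +1, contributing +[[[[[v1, v6], v3], v5], v2], v4]
  word v1v6v3v5v4v2 has sign -1, contributing -[[[[[v1, v6], v3], v5], v4], v2]
  word v1v6v5v3v2v4 has sign -1, contributing -[[[[[v1, v6], v5], v3], v2], v4]
  word v1v6v5v3v4v2 has sign +1, contributing +[[[[[v1, v6], v5], v3], v4], v2]


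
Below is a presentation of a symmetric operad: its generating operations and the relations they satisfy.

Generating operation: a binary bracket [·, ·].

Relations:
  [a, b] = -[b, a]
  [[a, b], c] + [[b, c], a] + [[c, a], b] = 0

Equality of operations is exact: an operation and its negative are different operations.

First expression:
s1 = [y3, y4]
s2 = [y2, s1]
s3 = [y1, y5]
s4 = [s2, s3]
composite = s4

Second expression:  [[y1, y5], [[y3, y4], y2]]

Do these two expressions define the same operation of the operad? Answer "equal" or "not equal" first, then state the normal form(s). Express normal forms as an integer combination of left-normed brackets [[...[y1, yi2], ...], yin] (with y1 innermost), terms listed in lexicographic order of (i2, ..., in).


equal; the common form is -[[[[y1, y5], y2], y3], y4] + [[[[y1, y5], y2], y4], y3] + [[[[y1, y5], y3], y4], y2] - [[[[y1, y5], y4], y3], y2]

Reducing the first expression gives -[[[[y1, y5], y2], y3], y4] + [[[[y1, y5], y2], y4], y3] + [[[[y1, y5], y3], y4], y2] - [[[[y1, y5], y4], y3], y2]
Reducing the second expression gives -[[[[y1, y5], y2], y3], y4] + [[[[y1, y5], y2], y4], y3] + [[[[y1, y5], y3], y4], y2] - [[[[y1, y5], y4], y3], y2]
The normal forms match — equal.


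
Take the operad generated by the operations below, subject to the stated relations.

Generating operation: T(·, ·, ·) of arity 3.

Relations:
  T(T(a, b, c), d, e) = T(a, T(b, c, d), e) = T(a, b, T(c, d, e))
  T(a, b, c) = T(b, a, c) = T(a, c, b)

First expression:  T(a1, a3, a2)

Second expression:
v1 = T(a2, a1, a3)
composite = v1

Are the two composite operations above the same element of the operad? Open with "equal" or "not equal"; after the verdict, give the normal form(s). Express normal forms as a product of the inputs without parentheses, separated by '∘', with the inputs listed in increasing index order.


equal; the common form is a1 ∘ a2 ∘ a3

In normal form, the first expression is a1 ∘ a2 ∘ a3
In normal form, the second expression is a1 ∘ a2 ∘ a3
The normal forms match — equal.


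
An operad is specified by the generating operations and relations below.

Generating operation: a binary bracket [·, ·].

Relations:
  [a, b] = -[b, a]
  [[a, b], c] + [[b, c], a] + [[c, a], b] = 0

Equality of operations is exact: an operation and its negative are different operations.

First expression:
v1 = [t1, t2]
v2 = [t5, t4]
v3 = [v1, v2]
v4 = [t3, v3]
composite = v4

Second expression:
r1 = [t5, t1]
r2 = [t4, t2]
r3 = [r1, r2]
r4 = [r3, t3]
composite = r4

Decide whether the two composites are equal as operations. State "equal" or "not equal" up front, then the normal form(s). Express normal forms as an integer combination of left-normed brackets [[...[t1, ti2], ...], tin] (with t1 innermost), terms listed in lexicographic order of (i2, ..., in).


not equal: they reduce to [[[[t1, t2], t4], t5], t3] - [[[[t1, t2], t5], t4], t3] and [[[[t1, t5], t2], t4], t3] - [[[[t1, t5], t4], t2], t3]

Reducing the first expression gives [[[[t1, t2], t4], t5], t3] - [[[[t1, t2], t5], t4], t3]
Reducing the second expression gives [[[[t1, t5], t2], t4], t3] - [[[[t1, t5], t4], t2], t3]
The normal forms differ: not equal.


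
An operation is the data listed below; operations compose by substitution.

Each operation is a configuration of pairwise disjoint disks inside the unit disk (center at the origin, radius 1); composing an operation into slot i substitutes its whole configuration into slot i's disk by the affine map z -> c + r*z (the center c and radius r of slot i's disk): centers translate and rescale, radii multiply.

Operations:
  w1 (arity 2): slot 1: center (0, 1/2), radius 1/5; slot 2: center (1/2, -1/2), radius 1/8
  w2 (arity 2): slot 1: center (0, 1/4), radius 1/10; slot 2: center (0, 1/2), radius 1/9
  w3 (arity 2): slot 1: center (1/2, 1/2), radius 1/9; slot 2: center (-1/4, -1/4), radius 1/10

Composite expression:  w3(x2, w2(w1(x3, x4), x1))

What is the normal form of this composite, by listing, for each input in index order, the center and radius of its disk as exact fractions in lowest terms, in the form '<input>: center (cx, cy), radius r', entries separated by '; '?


x1: center (-1/4, -1/5), radius 1/90; x2: center (1/2, 1/2), radius 1/9; x3: center (-1/4, -11/50), radius 1/500; x4: center (-49/200, -23/100), radius 1/800


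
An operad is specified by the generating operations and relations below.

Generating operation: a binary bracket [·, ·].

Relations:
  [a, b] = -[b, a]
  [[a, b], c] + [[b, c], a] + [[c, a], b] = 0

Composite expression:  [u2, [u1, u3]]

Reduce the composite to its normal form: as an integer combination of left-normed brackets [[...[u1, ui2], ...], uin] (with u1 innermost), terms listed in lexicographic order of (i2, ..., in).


-[[u1, u3], u2]

In the tensor algebra, words opening u1 carry the u1-anchored form.
Composite bracket: [u2, [u1, u3]]
Each bracket splits as ab - ba, giving 4 signed words (2^2 = 4).
Words beginning with u1 determine it all:
  sign of u1u3u2 is -1, so it contributes -[[u1, u3], u2]


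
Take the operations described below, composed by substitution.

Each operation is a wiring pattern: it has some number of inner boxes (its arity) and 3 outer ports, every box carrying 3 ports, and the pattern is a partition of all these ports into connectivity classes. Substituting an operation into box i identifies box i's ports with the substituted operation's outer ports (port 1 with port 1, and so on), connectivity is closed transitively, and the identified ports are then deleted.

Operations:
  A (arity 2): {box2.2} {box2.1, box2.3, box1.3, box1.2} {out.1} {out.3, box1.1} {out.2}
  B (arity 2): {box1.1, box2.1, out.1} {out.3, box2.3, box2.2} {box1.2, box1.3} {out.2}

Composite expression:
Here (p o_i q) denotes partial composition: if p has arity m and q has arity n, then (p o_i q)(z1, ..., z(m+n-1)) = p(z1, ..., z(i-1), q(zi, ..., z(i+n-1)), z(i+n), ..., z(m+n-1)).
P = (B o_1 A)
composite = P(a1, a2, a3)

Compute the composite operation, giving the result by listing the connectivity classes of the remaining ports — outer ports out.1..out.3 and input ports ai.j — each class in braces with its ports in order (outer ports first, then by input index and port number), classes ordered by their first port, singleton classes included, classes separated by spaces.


Two ports join when wires chain via B-identified ports.
the subtree at A composes to {out.1} {out.2} {out.3, a1.1} {a1.2, a1.3, a2.1, a2.3} {a2.2} on (a1, a2); out.j = own outer ports
the subtree at B composes to {out.1, a3.1} {out.2} {out.3, a3.2, a3.3} {a1.1} {a1.2, a1.3, a2.1, a2.3} {a2.2} on (a1, a2, a3); out.j = own outer ports

{out.1, a3.1} {out.2} {out.3, a3.2, a3.3} {a1.1} {a1.2, a1.3, a2.1, a2.3} {a2.2}


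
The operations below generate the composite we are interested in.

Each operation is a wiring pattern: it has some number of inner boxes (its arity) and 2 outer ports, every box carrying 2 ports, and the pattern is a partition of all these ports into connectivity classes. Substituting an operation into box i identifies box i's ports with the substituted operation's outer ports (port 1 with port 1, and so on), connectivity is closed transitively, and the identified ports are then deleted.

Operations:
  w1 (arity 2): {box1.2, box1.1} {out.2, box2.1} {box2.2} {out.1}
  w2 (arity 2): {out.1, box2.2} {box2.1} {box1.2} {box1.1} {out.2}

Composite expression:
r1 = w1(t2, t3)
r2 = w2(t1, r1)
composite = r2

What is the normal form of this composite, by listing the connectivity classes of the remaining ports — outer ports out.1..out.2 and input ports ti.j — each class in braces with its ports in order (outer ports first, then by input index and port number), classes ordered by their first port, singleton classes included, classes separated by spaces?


Two ports join when wires chain via w2-identified ports.
through w1, on inputs (t2, t3): {out.1} {out.2, t3.1} {t2.1, t2.2} {t3.2} (out.j = stage outer ports)
through w2, on inputs (t1, t2, t3): {out.1, t3.1} {out.2} {t1.1} {t1.2} {t2.1, t2.2} {t3.2} (out.j = stage outer ports)

{out.1, t3.1} {out.2} {t1.1} {t1.2} {t2.1, t2.2} {t3.2}


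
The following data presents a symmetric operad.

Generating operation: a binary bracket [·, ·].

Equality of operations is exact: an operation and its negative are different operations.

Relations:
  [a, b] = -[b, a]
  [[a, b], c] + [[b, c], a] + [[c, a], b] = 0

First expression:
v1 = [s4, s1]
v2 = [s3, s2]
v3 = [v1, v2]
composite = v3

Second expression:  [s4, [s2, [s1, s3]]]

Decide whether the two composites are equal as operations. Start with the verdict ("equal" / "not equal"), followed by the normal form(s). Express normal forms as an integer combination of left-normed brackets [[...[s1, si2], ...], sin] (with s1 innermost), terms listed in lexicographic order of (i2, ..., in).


not equal; first: [[[s1, s4], s2], s3] - [[[s1, s4], s3], s2]; second: [[[s1, s3], s2], s4]

The first expression reduces to [[[s1, s4], s2], s3] - [[[s1, s4], s3], s2]
The second expression reduces to [[[s1, s3], s2], s4]
Different reductions; not equal.


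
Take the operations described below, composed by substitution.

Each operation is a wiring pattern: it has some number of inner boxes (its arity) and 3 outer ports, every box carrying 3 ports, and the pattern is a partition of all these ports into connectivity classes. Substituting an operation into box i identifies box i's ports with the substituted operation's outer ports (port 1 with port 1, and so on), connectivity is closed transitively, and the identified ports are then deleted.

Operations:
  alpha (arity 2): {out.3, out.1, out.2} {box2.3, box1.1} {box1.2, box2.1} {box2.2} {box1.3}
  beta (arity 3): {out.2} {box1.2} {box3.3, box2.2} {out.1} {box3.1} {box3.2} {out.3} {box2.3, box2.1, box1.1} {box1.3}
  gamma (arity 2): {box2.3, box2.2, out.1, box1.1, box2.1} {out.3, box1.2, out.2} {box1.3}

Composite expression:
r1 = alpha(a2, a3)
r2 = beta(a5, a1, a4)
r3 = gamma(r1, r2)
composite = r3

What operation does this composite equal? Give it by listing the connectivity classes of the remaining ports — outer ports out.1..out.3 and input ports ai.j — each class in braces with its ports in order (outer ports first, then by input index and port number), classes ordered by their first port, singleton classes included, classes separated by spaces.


{out.1, out.2, out.3} {a1.1, a1.3, a5.1} {a1.2, a4.3} {a2.1, a3.3} {a2.2, a3.1} {a2.3} {a3.2} {a4.1} {a4.2} {a5.2} {a5.3}

Substituting into gamma glues patterns; closure does the rest.
alpha over (a2, a3) gives {out.1, out.2, out.3} {a2.1, a3.3} {a2.2, a3.1} {a2.3} {a3.2}, out.j being that stage's outer ports
beta over (a5, a1, a4) gives {out.1} {out.2} {out.3} {a1.1, a1.3, a5.1} {a1.2, a4.3} {a4.1} {a4.2} {a5.2} {a5.3}, out.j being that stage's outer ports
gamma over (a2, a3, a5, a1, a4) gives {out.1, out.2, out.3} {a1.1, a1.3, a5.1} {a1.2, a4.3} {a2.1, a3.3} {a2.2, a3.1} {a2.3} {a3.2} {a4.1} {a4.2} {a5.2} {a5.3}, out.j being that stage's outer ports


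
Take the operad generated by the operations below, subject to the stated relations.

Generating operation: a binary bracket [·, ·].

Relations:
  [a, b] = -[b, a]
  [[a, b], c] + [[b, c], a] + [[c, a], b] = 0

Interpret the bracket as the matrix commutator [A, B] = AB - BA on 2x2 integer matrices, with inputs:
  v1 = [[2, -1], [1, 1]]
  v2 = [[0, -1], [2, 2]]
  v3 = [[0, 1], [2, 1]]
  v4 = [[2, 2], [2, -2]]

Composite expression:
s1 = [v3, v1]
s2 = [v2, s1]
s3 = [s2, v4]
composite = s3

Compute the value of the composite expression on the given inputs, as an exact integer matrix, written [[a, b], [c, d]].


[[-24, -36], [84, 24]]

[v3, v1] = [[3, 0], [3, -3]]
[v2, [v3, v1]] = [[-3, 6], [18, 3]]
[[v2, [v3, v1]], v4] = [[-24, -36], [84, 24]]


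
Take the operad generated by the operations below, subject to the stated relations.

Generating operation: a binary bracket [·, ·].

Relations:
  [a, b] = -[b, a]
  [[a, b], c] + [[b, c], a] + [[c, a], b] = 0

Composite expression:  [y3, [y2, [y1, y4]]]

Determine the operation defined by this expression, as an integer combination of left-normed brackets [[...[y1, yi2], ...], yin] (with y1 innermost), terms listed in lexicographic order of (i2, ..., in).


[[[y1, y4], y2], y3]

Left-normed coefficients sit on the y1-initial expansion words.
Composite bracket: [y3, [y2, [y1, y4]]]
Each bracket splits as ab - ba, giving 8 signed words (2^3 = 8).
Words beginning with y1 determine it all:
  the word y1y4y2y3 carries sign +1 and contributes +[[[y1, y4], y2], y3]


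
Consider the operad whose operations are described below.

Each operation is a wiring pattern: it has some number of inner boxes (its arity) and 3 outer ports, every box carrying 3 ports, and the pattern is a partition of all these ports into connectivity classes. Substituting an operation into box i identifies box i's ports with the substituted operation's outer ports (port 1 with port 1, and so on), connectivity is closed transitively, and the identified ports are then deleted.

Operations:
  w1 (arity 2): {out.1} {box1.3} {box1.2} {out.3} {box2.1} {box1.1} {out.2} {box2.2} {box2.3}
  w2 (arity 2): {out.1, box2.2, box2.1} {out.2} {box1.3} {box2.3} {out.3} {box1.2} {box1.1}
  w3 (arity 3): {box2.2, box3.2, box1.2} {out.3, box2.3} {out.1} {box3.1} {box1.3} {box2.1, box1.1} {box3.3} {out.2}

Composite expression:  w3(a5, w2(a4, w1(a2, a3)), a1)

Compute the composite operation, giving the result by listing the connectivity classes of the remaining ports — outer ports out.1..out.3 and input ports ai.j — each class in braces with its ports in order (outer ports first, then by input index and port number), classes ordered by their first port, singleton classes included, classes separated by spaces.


{out.1} {out.2} {out.3} {a1.1} {a1.2, a5.2} {a1.3} {a2.1} {a2.2} {a2.3} {a3.1} {a3.2} {a3.3} {a4.1} {a4.2} {a4.3} {a5.1} {a5.3}

After gluing at w3, chains via deleted ports link the a-ports.
after w1, the pattern on (a2, a3) reads {out.1} {out.2} {out.3} {a2.1} {a2.2} {a2.3} {a3.1} {a3.2} {a3.3} (out.j = its outer ports)
after w2, the pattern on (a4, a2, a3) reads {out.1} {out.2} {out.3} {a2.1} {a2.2} {a2.3} {a3.1} {a3.2} {a3.3} {a4.1} {a4.2} {a4.3} (out.j = its outer ports)
after w3, the pattern on (a5, a4, a2, a3, a1) reads {out.1} {out.2} {out.3} {a1.1} {a1.2, a5.2} {a1.3} {a2.1} {a2.2} {a2.3} {a3.1} {a3.2} {a3.3} {a4.1} {a4.2} {a4.3} {a5.1} {a5.3} (out.j = its outer ports)


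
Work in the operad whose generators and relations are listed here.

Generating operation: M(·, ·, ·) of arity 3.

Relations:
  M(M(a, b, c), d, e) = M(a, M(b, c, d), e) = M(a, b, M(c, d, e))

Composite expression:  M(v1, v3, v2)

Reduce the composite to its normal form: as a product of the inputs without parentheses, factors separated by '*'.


The M-tree's shape is irrelevant; the v-reading-order decides.
M(v1, v3, v2) flattens to v1 * v3 * v2

v1 * v3 * v2


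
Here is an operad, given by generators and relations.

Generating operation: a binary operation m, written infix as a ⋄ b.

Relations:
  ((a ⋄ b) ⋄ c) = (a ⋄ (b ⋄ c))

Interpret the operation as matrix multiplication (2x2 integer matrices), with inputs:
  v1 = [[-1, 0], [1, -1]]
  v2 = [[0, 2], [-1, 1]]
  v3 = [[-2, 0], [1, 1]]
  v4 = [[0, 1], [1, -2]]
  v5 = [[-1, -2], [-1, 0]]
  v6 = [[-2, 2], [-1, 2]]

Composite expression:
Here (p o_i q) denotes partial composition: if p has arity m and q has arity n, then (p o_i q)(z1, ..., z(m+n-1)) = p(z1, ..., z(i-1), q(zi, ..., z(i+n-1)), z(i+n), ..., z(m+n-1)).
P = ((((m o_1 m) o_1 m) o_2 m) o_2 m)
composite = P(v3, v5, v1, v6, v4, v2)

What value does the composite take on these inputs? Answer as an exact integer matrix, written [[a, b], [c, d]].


[[-8, 0], [10, -2]]

(v5 ⋄ v1) = [[-1, 2], [1, 0]]
((v5 ⋄ v1) ⋄ v6) = [[0, 2], [-2, 2]]
(v3 ⋄ ((v5 ⋄ v1) ⋄ v6)) = [[0, -4], [-2, 4]]
((v3 ⋄ ((v5 ⋄ v1) ⋄ v6)) ⋄ v4) = [[-4, 8], [4, -10]]
(((v3 ⋄ ((v5 ⋄ v1) ⋄ v6)) ⋄ v4) ⋄ v2) = [[-8, 0], [10, -2]]


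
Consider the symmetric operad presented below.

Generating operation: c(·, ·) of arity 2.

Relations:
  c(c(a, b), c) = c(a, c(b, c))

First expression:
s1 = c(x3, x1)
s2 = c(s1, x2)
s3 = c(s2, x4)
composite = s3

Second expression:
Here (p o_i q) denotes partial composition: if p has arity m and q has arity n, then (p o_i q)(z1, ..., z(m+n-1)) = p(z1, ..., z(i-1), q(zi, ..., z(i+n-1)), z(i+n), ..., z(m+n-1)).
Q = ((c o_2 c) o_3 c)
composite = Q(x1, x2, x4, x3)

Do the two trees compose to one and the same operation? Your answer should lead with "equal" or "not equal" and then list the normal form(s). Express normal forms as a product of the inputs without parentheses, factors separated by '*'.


The first expression reduces to x3 * x1 * x2 * x4
The second expression reduces to x1 * x2 * x4 * x3
They disagree, so not equal.

not equal; first: x3 * x1 * x2 * x4; second: x1 * x2 * x4 * x3


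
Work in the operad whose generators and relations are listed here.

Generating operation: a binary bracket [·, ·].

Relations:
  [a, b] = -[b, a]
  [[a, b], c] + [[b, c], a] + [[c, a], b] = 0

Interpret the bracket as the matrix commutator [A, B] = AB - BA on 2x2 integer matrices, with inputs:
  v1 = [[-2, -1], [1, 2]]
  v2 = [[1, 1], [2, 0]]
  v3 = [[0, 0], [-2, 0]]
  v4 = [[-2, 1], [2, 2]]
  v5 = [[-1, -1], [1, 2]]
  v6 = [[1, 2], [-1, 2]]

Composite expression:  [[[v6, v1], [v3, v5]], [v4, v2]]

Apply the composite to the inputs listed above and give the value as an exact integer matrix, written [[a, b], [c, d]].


[v6, v1] = [[1, 9], [5, -1]]
[v3, v5] = [[-2, 0], [6, 2]]
[[v6, v1], [v3, v5]] = [[54, 36], [-32, -54]]
[v4, v2] = [[0, -5], [10, 0]]
[[[v6, v1], [v3, v5]], [v4, v2]] = [[200, -540], [-1080, -200]]

[[200, -540], [-1080, -200]]


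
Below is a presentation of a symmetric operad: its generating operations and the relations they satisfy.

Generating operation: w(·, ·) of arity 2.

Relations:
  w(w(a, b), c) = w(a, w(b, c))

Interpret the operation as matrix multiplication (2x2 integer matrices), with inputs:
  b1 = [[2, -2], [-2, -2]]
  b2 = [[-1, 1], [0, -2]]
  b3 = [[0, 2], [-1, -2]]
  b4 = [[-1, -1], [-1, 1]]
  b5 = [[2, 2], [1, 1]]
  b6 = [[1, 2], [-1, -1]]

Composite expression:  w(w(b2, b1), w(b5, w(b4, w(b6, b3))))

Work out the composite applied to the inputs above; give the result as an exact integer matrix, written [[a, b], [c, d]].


[[-32, -32], [48, 48]]

w(b2, b1) = [[-4, 0], [4, 4]]
w(b6, b3) = [[-2, -2], [1, 0]]
w(b4, w(b6, b3)) = [[1, 2], [3, 2]]
w(b5, w(b4, w(b6, b3))) = [[8, 8], [4, 4]]
w(w(b2, b1), w(b5, w(b4, w(b6, b3)))) = [[-32, -32], [48, 48]]


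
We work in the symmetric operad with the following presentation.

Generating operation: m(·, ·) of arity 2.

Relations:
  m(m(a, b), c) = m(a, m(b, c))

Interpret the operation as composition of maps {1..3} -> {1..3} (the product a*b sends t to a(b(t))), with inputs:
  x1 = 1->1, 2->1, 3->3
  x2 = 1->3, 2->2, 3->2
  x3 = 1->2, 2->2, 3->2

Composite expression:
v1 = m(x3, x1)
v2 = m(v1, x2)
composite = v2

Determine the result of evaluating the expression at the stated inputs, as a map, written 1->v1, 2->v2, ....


m(x3, x1) = 1->2, 2->2, 3->2
m(m(x3, x1), x2) = 1->2, 2->2, 3->2

1->2, 2->2, 3->2


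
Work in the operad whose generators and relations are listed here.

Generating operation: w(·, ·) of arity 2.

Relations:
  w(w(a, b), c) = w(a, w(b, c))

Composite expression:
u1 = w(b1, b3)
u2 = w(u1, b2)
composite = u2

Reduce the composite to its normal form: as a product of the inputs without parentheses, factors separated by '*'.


b1 * b3 * b2

Under associativity of w, the answer is the b's in reading order.
w(b1, b3) spells out as b1 * b3
w(w(b1, b3), b2) spells out as b1 * b3 * b2
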